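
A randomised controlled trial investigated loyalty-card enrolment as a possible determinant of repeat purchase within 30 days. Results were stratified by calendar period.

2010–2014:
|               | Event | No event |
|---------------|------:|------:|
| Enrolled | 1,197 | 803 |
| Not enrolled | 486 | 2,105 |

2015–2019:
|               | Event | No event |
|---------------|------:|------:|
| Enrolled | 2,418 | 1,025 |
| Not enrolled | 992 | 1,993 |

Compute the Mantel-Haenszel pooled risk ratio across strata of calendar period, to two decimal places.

RR_MH = Σ(aᵢ·n₀ᵢ/nᵢ) / Σ(cᵢ·n₁ᵢ/nᵢ), with n₁ᵢ = aᵢ+bᵢ (exposed), n₀ᵢ = cᵢ+dᵢ (unexposed), nᵢ = n₁ᵢ+n₀ᵢ.
Stratum 1 (2010–2014): n₁ = 2000, n₀ = 2591, n = 4591; a·n₀/n = 1197·2591/4591 = 675.5450; c·n₁/n = 486·2000/4591 = 211.7186
Stratum 2 (2015–2019): n₁ = 3443, n₀ = 2985, n = 6428; a·n₀/n = 2418·2985/6428 = 1122.8578; c·n₁/n = 992·3443/6428 = 531.3404
RR_MH = (675.5450 + 1122.8578) / (211.7186 + 531.3404) = 1798.4028 / 743.0590 = 2.42027

2.42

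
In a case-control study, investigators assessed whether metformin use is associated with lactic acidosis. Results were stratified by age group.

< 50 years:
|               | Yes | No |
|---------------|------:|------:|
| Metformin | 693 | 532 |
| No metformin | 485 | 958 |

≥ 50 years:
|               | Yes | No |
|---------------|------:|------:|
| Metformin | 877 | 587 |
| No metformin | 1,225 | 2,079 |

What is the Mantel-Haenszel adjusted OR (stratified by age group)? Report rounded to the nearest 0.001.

2.550

OR_MH = Σ(aᵢdᵢ/nᵢ) / Σ(bᵢcᵢ/nᵢ), where nᵢ is the stratum total.
Stratum 1 (< 50 years): n = 2668; a·d/n = 693·958/2668 = 248.8358; b·c/n = 532·485/2668 = 96.7091
Stratum 2 (≥ 50 years): n = 4768; a·d/n = 877·2079/4768 = 382.4000; b·c/n = 587·1225/4768 = 150.8127
OR_MH = (248.8358 + 382.4000) / (96.7091 + 150.8127) = 631.2358 / 247.5219 = 2.55022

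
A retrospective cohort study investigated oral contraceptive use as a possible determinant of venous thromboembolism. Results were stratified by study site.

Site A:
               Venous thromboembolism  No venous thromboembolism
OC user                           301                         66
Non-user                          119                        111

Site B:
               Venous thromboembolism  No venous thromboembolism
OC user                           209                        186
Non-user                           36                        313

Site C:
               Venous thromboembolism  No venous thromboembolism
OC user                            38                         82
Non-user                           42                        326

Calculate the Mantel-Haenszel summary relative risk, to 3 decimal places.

2.365

RR_MH = Σ(aᵢ·n₀ᵢ/nᵢ) / Σ(cᵢ·n₁ᵢ/nᵢ), with n₁ᵢ = aᵢ+bᵢ (exposed), n₀ᵢ = cᵢ+dᵢ (unexposed), nᵢ = n₁ᵢ+n₀ᵢ.
Stratum 1 (Site A): n₁ = 367, n₀ = 230, n = 597; a·n₀/n = 301·230/597 = 115.9631; c·n₁/n = 119·367/597 = 73.1541
Stratum 2 (Site B): n₁ = 395, n₀ = 349, n = 744; a·n₀/n = 209·349/744 = 98.0390; c·n₁/n = 36·395/744 = 19.1129
Stratum 3 (Site C): n₁ = 120, n₀ = 368, n = 488; a·n₀/n = 38·368/488 = 28.6557; c·n₁/n = 42·120/488 = 10.3279
RR_MH = (115.9631 + 98.0390 + 28.6557) / (73.1541 + 19.1129 + 10.3279) = 242.6579 / 102.5949 = 2.36520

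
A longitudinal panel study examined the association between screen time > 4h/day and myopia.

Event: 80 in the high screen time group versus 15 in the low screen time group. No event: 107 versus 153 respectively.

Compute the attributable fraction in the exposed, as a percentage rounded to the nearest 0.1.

79.1

From the description: a = 80, b = 107, c = 15, d = 153.
Risk in exposed = 80/187 = 0.42781; risk in unexposed = 15/168 = 0.08929.
RR = 0.42781/0.08929 = 4.79144
AR% = (RR − 1)/RR × 100 = (4.79144 − 1)/4.79144 × 100 = 79.1295%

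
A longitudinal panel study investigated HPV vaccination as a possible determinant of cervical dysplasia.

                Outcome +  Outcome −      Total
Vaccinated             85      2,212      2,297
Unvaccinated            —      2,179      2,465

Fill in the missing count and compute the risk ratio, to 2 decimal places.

The missing cell is in the unexposed row: 2465 − 2179 = 286.
So a = 85, b = 2212, c = 286, d = 2179.
RR = [a/(a+b)] / [c/(c+d)] = (85/2297) / (286/2465) = 0.03700/0.11602 = 0.31894

0.32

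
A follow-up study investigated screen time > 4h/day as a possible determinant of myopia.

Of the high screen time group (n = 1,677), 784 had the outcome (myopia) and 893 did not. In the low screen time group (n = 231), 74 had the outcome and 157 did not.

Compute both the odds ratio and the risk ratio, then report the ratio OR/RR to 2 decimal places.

From the description: a = 784, b = 893, c = 74, d = 157.
OR = (784·157)/(893·74) = 123088/66082 = 1.86266
Risk in exposed = 784/1677 = 0.46750; risk in unexposed = 74/231 = 0.32035; RR = 1.45936
OR/RR = 1.86266 / 1.45936 = 1.27635
The outcome is not rare, so the OR lies further from 1 than the RR.

1.28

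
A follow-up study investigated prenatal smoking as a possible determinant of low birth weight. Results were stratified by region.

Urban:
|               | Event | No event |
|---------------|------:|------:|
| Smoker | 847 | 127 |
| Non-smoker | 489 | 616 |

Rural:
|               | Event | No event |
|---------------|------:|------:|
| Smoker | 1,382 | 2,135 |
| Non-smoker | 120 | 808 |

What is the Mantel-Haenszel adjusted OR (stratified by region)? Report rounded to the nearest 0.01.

OR_MH = Σ(aᵢdᵢ/nᵢ) / Σ(bᵢcᵢ/nᵢ), where nᵢ is the stratum total.
Stratum 1 (Urban): n = 2079; a·d/n = 847·616/2079 = 250.9630; b·c/n = 127·489/2079 = 29.8716
Stratum 2 (Rural): n = 4445; a·d/n = 1382·808/4445 = 251.2162; b·c/n = 2135·120/4445 = 57.6378
OR_MH = (250.9630 + 251.2162) / (29.8716 + 57.6378) = 502.1792 / 87.5094 = 5.73858

5.74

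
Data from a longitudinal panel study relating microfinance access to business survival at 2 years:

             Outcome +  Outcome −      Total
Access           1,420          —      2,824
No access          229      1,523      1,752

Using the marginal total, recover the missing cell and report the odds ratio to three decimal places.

6.726

The missing cell is in the exposed row: 2824 − 1420 = 1404.
So a = 1420, b = 1404, c = 229, d = 1523.
OR = (a·d)/(b·c) = (1420 × 1523) / (1404 × 229) = 2162660 / 321516 = 6.72645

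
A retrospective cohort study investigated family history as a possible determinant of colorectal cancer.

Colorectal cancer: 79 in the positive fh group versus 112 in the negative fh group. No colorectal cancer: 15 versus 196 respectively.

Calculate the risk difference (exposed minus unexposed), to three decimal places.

0.477

From the description: a = 79, b = 15, c = 112, d = 196.
Risk in exposed = 79/94 = 0.840426; risk in unexposed = 112/308 = 0.363636.
Risk difference = 0.840426 − 0.363636 = 0.476789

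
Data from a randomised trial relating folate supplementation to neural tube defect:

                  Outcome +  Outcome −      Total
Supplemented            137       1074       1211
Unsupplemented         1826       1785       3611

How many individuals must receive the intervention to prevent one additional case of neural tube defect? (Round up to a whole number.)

3

Risk in treated group = 137/1211 = 0.11313; risk in control = 1826/3611 = 0.50568.
Absolute risk reduction = 0.50568 − 0.11313 = 0.39255
NNT = 1 / ARR = 1 / 0.39255 = 2.547 → round up → 3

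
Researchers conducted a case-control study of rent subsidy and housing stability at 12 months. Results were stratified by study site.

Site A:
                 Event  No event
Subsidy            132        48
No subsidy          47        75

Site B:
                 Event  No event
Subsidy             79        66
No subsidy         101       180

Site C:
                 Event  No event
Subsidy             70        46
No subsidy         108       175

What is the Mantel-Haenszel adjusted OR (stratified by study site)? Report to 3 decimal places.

OR_MH = Σ(aᵢdᵢ/nᵢ) / Σ(bᵢcᵢ/nᵢ), where nᵢ is the stratum total.
Stratum 1 (Site A): n = 302; a·d/n = 132·75/302 = 32.7815; b·c/n = 48·47/302 = 7.4702
Stratum 2 (Site B): n = 426; a·d/n = 79·180/426 = 33.3803; b·c/n = 66·101/426 = 15.6479
Stratum 3 (Site C): n = 399; a·d/n = 70·175/399 = 30.7018; b·c/n = 46·108/399 = 12.4511
OR_MH = (32.7815 + 33.3803 + 30.7018) / (7.4702 + 15.6479 + 12.4511) = 96.8635 / 35.5692 = 2.72324

2.723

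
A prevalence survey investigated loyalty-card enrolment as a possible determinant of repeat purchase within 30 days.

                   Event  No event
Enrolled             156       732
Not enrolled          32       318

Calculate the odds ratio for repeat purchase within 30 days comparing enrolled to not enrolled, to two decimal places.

2.12

Cells: a = 156, b = 732, c = 32, d = 318.
OR = (a·d)/(b·c) = (156 × 318) / (732 × 32) = 49608 / 23424 = 2.11783
The odds of repeat purchase within 30 days are about 2.12 times as high in the enrolled group.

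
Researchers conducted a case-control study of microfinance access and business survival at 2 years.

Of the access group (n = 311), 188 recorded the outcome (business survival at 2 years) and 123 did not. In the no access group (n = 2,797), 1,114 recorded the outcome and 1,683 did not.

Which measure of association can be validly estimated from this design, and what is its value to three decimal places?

From the description: a = 188, b = 123, c = 1114, d = 1683.
This is a case-control study: participants were sampled on outcome status, so risks in the source population cannot be estimated directly — relative risk is not valid here. The odds ratio is the appropriate measure.
OR = (a·d)/(b·c) = (188 × 1683) / (123 × 1114) = 316404 / 137022 = 2.30915

2.309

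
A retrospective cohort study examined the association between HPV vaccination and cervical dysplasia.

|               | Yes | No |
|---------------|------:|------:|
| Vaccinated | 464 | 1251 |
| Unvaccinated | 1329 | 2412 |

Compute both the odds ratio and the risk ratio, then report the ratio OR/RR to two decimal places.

0.88

Cells: a = 464, b = 1251, c = 1329, d = 2412.
OR = (464·2412)/(1251·1329) = 1119168/1662579 = 0.67315
Risk in exposed = 464/1715 = 0.27055; risk in unexposed = 1329/3741 = 0.35525; RR = 0.76158
OR/RR = 0.67315 / 0.76158 = 0.88389
The outcome is not rare, so the OR lies further from 1 than the RR.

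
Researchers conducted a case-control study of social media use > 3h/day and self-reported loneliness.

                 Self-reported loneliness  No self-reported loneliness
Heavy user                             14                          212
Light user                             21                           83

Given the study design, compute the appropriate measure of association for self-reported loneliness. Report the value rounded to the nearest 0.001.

0.261

Cells: a = 14, b = 212, c = 21, d = 83.
This is a case-control study: participants were sampled on outcome status, so risks in the source population cannot be estimated directly — relative risk is not valid here. The odds ratio is the appropriate measure.
OR = (a·d)/(b·c) = (14 × 83) / (212 × 21) = 1162 / 4452 = 0.26101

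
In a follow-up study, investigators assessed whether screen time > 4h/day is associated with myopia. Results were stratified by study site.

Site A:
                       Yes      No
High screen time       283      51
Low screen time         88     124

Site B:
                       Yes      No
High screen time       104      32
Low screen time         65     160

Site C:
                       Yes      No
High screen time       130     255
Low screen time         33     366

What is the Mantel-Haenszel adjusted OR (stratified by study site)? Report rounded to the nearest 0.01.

OR_MH = Σ(aᵢdᵢ/nᵢ) / Σ(bᵢcᵢ/nᵢ), where nᵢ is the stratum total.
Stratum 1 (Site A): n = 546; a·d/n = 283·124/546 = 64.2711; b·c/n = 51·88/546 = 8.2198
Stratum 2 (Site B): n = 361; a·d/n = 104·160/361 = 46.0942; b·c/n = 32·65/361 = 5.7618
Stratum 3 (Site C): n = 784; a·d/n = 130·366/784 = 60.6888; b·c/n = 255·33/784 = 10.7334
OR_MH = (64.2711 + 46.0942 + 60.6888) / (8.2198 + 5.7618 + 10.7334) = 171.0540 / 24.7150 = 6.92107

6.92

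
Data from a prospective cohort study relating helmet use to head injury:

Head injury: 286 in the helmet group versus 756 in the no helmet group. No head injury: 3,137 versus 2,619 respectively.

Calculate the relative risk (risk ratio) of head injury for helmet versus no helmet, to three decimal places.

0.373

From the description: a = 286, b = 3137, c = 756, d = 2619.
Risk in exposed = 286/3423 = 0.08355; risk in unexposed = 756/3375 = 0.22400.
RR = 0.08355 / 0.22400 = 0.37300
The risk is 63% lower among the exposed than among the unexposed.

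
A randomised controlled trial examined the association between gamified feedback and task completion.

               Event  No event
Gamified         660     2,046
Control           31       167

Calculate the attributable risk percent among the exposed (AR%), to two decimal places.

35.81

Cells: a = 660, b = 2046, c = 31, d = 167.
Risk in exposed = 660/2706 = 0.24390; risk in unexposed = 31/198 = 0.15657.
RR = 0.24390/0.15657 = 1.55783
AR% = (RR − 1)/RR × 100 = (1.55783 − 1)/1.55783 × 100 = 35.8081%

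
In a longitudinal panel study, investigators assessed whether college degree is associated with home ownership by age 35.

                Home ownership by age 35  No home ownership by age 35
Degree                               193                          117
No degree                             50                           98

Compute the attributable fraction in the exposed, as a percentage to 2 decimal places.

Cells: a = 193, b = 117, c = 50, d = 98.
Risk in exposed = 193/310 = 0.62258; risk in unexposed = 50/148 = 0.33784.
RR = 0.62258/0.33784 = 1.84284
AR% = (RR − 1)/RR × 100 = (1.84284 − 1)/1.84284 × 100 = 45.7359%

45.74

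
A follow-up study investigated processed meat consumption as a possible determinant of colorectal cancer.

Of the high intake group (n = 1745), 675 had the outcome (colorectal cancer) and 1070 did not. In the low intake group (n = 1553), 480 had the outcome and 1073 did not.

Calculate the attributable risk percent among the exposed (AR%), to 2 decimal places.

20.10

From the description: a = 675, b = 1070, c = 480, d = 1073.
Risk in exposed = 675/1745 = 0.38682; risk in unexposed = 480/1553 = 0.30908.
RR = 0.38682/0.30908 = 1.25152
AR% = (RR − 1)/RR × 100 = (1.25152 − 1)/1.25152 × 100 = 20.0973%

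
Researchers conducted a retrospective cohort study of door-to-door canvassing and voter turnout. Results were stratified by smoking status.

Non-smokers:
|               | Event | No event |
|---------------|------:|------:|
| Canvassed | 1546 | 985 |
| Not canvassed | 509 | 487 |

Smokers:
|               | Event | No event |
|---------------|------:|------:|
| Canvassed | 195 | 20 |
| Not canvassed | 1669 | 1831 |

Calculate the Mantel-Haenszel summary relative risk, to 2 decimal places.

1.34

RR_MH = Σ(aᵢ·n₀ᵢ/nᵢ) / Σ(cᵢ·n₁ᵢ/nᵢ), with n₁ᵢ = aᵢ+bᵢ (exposed), n₀ᵢ = cᵢ+dᵢ (unexposed), nᵢ = n₁ᵢ+n₀ᵢ.
Stratum 1 (Non-smokers): n₁ = 2531, n₀ = 996, n = 3527; a·n₀/n = 1546·996/3527 = 436.5795; c·n₁/n = 509·2531/3527 = 365.2620
Stratum 2 (Smokers): n₁ = 215, n₀ = 3500, n = 3715; a·n₀/n = 195·3500/3715 = 183.7147; c·n₁/n = 1669·215/3715 = 96.5908
RR_MH = (436.5795 + 183.7147) / (365.2620 + 96.5908) = 620.2942 / 461.8528 = 1.34306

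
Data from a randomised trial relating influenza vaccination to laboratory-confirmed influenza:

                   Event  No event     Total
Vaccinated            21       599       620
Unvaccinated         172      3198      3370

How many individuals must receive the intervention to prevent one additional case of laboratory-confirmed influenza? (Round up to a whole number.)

Risk in treated group = 21/620 = 0.03387; risk in control = 172/3370 = 0.05104.
Absolute risk reduction = 0.05104 − 0.03387 = 0.01717
NNT = 1 / ARR = 1 / 0.01717 = 58.249 → round up → 59

59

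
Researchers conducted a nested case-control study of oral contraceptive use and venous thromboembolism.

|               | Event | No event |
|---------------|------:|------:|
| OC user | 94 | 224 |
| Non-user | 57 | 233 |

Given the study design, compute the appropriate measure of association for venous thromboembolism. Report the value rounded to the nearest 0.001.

Cells: a = 94, b = 224, c = 57, d = 233.
This is a nested case-control study: participants were sampled on outcome status, so risks in the source population cannot be estimated directly — relative risk is not valid here. The odds ratio is the appropriate measure.
OR = (a·d)/(b·c) = (94 × 233) / (224 × 57) = 21902 / 12768 = 1.71538

1.715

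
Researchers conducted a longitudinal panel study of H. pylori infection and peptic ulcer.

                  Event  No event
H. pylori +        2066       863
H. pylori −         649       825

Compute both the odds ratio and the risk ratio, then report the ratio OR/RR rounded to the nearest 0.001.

Cells: a = 2066, b = 863, c = 649, d = 825.
OR = (2066·825)/(863·649) = 1704450/560087 = 3.04319
Risk in exposed = 2066/2929 = 0.70536; risk in unexposed = 649/1474 = 0.44030; RR = 1.60200
OR/RR = 3.04319 / 1.60200 = 1.89961
The outcome is not rare, so the OR lies further from 1 than the RR.

1.900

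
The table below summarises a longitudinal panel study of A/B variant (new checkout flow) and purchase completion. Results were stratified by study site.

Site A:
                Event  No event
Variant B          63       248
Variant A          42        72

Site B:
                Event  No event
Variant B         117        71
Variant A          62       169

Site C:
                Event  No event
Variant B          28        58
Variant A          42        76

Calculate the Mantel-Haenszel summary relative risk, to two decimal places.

1.28

RR_MH = Σ(aᵢ·n₀ᵢ/nᵢ) / Σ(cᵢ·n₁ᵢ/nᵢ), with n₁ᵢ = aᵢ+bᵢ (exposed), n₀ᵢ = cᵢ+dᵢ (unexposed), nᵢ = n₁ᵢ+n₀ᵢ.
Stratum 1 (Site A): n₁ = 311, n₀ = 114, n = 425; a·n₀/n = 63·114/425 = 16.8988; c·n₁/n = 42·311/425 = 30.7341
Stratum 2 (Site B): n₁ = 188, n₀ = 231, n = 419; a·n₀/n = 117·231/419 = 64.5036; c·n₁/n = 62·188/419 = 27.8186
Stratum 3 (Site C): n₁ = 86, n₀ = 118, n = 204; a·n₀/n = 28·118/204 = 16.1961; c·n₁/n = 42·86/204 = 17.7059
RR_MH = (16.8988 + 64.5036 + 16.1961) / (30.7341 + 27.8186 + 17.7059) = 97.5985 / 76.2586 = 1.27984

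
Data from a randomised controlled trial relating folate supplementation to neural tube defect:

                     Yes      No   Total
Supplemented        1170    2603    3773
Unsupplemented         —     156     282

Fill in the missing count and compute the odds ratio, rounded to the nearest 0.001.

0.557

The missing cell is in the unexposed row: 282 − 156 = 126.
So a = 1170, b = 2603, c = 126, d = 156.
OR = (a·d)/(b·c) = (1170 × 156) / (2603 × 126) = 182520 / 327978 = 0.55650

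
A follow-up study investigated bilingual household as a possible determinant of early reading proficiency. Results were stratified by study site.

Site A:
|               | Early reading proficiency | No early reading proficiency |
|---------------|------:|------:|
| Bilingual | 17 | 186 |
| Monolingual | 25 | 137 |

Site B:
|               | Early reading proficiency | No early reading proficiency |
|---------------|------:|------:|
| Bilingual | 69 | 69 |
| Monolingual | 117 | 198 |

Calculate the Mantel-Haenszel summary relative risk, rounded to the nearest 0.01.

RR_MH = Σ(aᵢ·n₀ᵢ/nᵢ) / Σ(cᵢ·n₁ᵢ/nᵢ), with n₁ᵢ = aᵢ+bᵢ (exposed), n₀ᵢ = cᵢ+dᵢ (unexposed), nᵢ = n₁ᵢ+n₀ᵢ.
Stratum 1 (Site A): n₁ = 203, n₀ = 162, n = 365; a·n₀/n = 17·162/365 = 7.5452; c·n₁/n = 25·203/365 = 13.9041
Stratum 2 (Site B): n₁ = 138, n₀ = 315, n = 453; a·n₀/n = 69·315/453 = 47.9801; c·n₁/n = 117·138/453 = 35.6424
RR_MH = (7.5452 + 47.9801) / (13.9041 + 35.6424) = 55.5253 / 49.5465 = 1.12067

1.12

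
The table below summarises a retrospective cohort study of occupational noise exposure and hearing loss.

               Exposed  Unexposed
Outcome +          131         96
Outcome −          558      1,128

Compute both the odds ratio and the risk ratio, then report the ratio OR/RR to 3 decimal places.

Reading the table with exposure as columns: a = 131 (Exposed, case), b = 558 (Exposed, non-case), c = 96 (Unexposed, case), d = 1128.
OR = (131·1128)/(558·96) = 147768/53568 = 2.75851
Risk in exposed = 131/689 = 0.19013; risk in unexposed = 96/1224 = 0.07843; RR = 2.42417
OR/RR = 2.75851 / 2.42417 = 1.13792
The outcome is not rare, so the OR lies further from 1 than the RR.

1.138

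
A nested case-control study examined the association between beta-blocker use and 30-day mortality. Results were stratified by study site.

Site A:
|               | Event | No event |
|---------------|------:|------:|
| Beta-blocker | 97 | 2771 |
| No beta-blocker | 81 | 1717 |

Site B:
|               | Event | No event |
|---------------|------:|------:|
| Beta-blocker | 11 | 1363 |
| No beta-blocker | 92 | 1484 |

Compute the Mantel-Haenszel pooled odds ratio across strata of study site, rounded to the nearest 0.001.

OR_MH = Σ(aᵢdᵢ/nᵢ) / Σ(bᵢcᵢ/nᵢ), where nᵢ is the stratum total.
Stratum 1 (Site A): n = 4666; a·d/n = 97·1717/4666 = 35.6942; b·c/n = 2771·81/4666 = 48.1035
Stratum 2 (Site B): n = 2950; a·d/n = 11·1484/2950 = 5.5336; b·c/n = 1363·92/2950 = 42.5071
OR_MH = (35.6942 + 5.5336) / (48.1035 + 42.5071) = 41.2277 / 90.6106 = 0.45500

0.455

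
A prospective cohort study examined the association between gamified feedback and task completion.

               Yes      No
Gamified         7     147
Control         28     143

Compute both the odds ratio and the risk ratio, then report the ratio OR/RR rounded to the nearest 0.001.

0.876

Cells: a = 7, b = 147, c = 28, d = 143.
OR = (7·143)/(147·28) = 1001/4116 = 0.24320
Risk in exposed = 7/154 = 0.04545; risk in unexposed = 28/171 = 0.16374; RR = 0.27760
OR/RR = 0.24320 / 0.27760 = 0.87608
The outcome is not rare, so the OR lies further from 1 than the RR.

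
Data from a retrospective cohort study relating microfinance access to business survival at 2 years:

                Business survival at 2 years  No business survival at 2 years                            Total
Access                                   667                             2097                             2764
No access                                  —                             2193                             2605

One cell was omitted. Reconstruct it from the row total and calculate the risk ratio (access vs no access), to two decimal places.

The missing cell is in the unexposed row: 2605 − 2193 = 412.
So a = 667, b = 2097, c = 412, d = 2193.
RR = [a/(a+b)] / [c/(c+d)] = (667/2764) / (412/2605) = 0.24132/0.15816 = 1.52580

1.53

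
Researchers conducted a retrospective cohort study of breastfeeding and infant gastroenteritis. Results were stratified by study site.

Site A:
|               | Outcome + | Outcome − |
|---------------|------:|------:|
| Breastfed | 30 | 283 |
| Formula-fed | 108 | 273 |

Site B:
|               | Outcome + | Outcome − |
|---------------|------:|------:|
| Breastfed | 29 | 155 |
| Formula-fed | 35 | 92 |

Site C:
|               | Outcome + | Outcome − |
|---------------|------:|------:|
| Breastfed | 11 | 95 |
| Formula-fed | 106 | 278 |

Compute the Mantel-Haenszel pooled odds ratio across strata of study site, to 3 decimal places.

OR_MH = Σ(aᵢdᵢ/nᵢ) / Σ(bᵢcᵢ/nᵢ), where nᵢ is the stratum total.
Stratum 1 (Site A): n = 694; a·d/n = 30·273/694 = 11.8012; b·c/n = 283·108/694 = 44.0403
Stratum 2 (Site B): n = 311; a·d/n = 29·92/311 = 8.5788; b·c/n = 155·35/311 = 17.4437
Stratum 3 (Site C): n = 490; a·d/n = 11·278/490 = 6.2408; b·c/n = 95·106/490 = 20.5510
OR_MH = (11.8012 + 8.5788 + 6.2408) / (44.0403 + 17.4437 + 20.5510) = 26.6207 / 82.0351 = 0.32450

0.325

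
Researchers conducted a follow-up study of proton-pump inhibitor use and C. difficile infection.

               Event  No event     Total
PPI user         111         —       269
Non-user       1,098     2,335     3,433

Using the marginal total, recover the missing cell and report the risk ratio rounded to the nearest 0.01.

1.29

The missing cell is in the exposed row: 269 − 111 = 158.
So a = 111, b = 158, c = 1098, d = 2335.
RR = [a/(a+b)] / [c/(c+d)] = (111/269) / (1098/3433) = 0.41264/0.31984 = 1.29016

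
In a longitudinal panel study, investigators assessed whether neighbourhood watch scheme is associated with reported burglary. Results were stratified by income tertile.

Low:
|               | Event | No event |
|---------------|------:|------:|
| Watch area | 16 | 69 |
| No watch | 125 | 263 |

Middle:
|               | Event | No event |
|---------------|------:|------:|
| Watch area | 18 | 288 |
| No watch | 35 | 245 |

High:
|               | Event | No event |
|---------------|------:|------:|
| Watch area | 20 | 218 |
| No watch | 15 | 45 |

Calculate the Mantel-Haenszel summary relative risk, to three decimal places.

0.488

RR_MH = Σ(aᵢ·n₀ᵢ/nᵢ) / Σ(cᵢ·n₁ᵢ/nᵢ), with n₁ᵢ = aᵢ+bᵢ (exposed), n₀ᵢ = cᵢ+dᵢ (unexposed), nᵢ = n₁ᵢ+n₀ᵢ.
Stratum 1 (Low): n₁ = 85, n₀ = 388, n = 473; a·n₀/n = 16·388/473 = 13.1247; c·n₁/n = 125·85/473 = 22.4630
Stratum 2 (Middle): n₁ = 306, n₀ = 280, n = 586; a·n₀/n = 18·280/586 = 8.6007; c·n₁/n = 35·306/586 = 18.2765
Stratum 3 (High): n₁ = 238, n₀ = 60, n = 298; a·n₀/n = 20·60/298 = 4.0268; c·n₁/n = 15·238/298 = 11.9799
RR_MH = (13.1247 + 8.6007 + 4.0268) / (22.4630 + 18.2765 + 11.9799) = 25.7523 / 52.7193 = 0.48848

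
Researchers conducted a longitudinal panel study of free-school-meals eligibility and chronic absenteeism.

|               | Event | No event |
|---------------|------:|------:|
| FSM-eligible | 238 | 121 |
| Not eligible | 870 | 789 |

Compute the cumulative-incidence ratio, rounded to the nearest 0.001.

Cells: a = 238, b = 121, c = 870, d = 789.
Risk in exposed = 238/359 = 0.66295; risk in unexposed = 870/1659 = 0.52441.
RR = 0.66295 / 0.52441 = 1.26418
The risk among the exposed is 1.26 times that among the unexposed.

1.264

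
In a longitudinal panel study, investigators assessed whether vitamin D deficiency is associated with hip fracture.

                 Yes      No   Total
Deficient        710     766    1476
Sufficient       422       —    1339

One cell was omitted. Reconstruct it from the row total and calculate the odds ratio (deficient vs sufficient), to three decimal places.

The missing cell is in the unexposed row: 1339 − 422 = 917.
So a = 710, b = 766, c = 422, d = 917.
OR = (a·d)/(b·c) = (710 × 917) / (766 × 422) = 651070 / 323252 = 2.01413

2.014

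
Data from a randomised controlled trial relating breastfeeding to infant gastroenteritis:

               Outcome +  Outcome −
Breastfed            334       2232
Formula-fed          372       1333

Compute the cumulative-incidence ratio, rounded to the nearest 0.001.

0.597

Cells: a = 334, b = 2232, c = 372, d = 1333.
Risk in exposed = 334/2566 = 0.13016; risk in unexposed = 372/1705 = 0.21818.
RR = 0.13016 / 0.21818 = 0.59658
The risk is 40% lower among the exposed than among the unexposed.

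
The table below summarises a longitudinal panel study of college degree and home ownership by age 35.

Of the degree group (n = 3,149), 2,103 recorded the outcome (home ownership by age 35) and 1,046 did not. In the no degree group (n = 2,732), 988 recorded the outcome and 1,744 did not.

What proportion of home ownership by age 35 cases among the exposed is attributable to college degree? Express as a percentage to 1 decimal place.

45.8

From the description: a = 2103, b = 1046, c = 988, d = 1744.
Risk in exposed = 2103/3149 = 0.66783; risk in unexposed = 988/2732 = 0.36164.
RR = 0.66783/0.36164 = 1.84667
AR% = (RR − 1)/RR × 100 = (1.84667 − 1)/1.84667 × 100 = 45.8486%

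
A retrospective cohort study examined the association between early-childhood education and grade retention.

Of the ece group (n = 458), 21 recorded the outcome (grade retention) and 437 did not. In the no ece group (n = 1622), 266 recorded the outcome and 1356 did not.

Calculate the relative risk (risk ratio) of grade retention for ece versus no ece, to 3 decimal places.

From the description: a = 21, b = 437, c = 266, d = 1356.
Risk in exposed = 21/458 = 0.04585; risk in unexposed = 266/1622 = 0.16400.
RR = 0.04585 / 0.16400 = 0.27959
The risk is 72% lower among the exposed than among the unexposed.

0.280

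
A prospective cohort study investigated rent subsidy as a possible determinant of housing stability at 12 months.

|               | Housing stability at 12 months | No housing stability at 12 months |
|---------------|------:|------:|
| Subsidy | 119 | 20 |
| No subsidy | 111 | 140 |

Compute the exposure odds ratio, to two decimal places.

7.50

Cells: a = 119, b = 20, c = 111, d = 140.
OR = (a·d)/(b·c) = (119 × 140) / (20 × 111) = 16660 / 2220 = 7.50450
The odds of housing stability at 12 months are about 7.50 times as high in the subsidy group.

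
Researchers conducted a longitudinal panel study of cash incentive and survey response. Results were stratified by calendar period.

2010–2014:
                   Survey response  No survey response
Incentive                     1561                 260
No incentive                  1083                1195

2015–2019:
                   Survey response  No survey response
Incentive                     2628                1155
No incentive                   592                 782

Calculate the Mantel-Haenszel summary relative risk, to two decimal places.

1.71

RR_MH = Σ(aᵢ·n₀ᵢ/nᵢ) / Σ(cᵢ·n₁ᵢ/nᵢ), with n₁ᵢ = aᵢ+bᵢ (exposed), n₀ᵢ = cᵢ+dᵢ (unexposed), nᵢ = n₁ᵢ+n₀ᵢ.
Stratum 1 (2010–2014): n₁ = 1821, n₀ = 2278, n = 4099; a·n₀/n = 1561·2278/4099 = 867.5184; c·n₁/n = 1083·1821/4099 = 481.1278
Stratum 2 (2015–2019): n₁ = 3783, n₀ = 1374, n = 5157; a·n₀/n = 2628·1374/5157 = 700.1885; c·n₁/n = 592·3783/5157 = 434.2711
RR_MH = (867.5184 + 700.1885) / (481.1278 + 434.2711) = 1567.7069 / 915.3989 = 1.71259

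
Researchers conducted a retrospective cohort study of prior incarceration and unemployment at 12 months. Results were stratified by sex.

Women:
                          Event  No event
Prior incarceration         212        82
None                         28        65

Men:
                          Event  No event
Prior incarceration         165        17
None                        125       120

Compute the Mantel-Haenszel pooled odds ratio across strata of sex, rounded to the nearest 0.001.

7.514

OR_MH = Σ(aᵢdᵢ/nᵢ) / Σ(bᵢcᵢ/nᵢ), where nᵢ is the stratum total.
Stratum 1 (Women): n = 387; a·d/n = 212·65/387 = 35.6072; b·c/n = 82·28/387 = 5.9328
Stratum 2 (Men): n = 427; a·d/n = 165·120/427 = 46.3700; b·c/n = 17·125/427 = 4.9766
OR_MH = (35.6072 + 46.3700) / (5.9328 + 4.9766) = 81.9773 / 10.9094 = 7.51437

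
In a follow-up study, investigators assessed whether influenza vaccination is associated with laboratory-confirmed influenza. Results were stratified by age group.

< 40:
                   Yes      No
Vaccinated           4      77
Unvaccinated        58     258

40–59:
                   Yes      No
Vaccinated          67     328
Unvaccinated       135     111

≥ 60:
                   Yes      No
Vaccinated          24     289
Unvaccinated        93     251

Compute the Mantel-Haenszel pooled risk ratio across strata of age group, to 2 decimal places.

0.30

RR_MH = Σ(aᵢ·n₀ᵢ/nᵢ) / Σ(cᵢ·n₁ᵢ/nᵢ), with n₁ᵢ = aᵢ+bᵢ (exposed), n₀ᵢ = cᵢ+dᵢ (unexposed), nᵢ = n₁ᵢ+n₀ᵢ.
Stratum 1 (< 40): n₁ = 81, n₀ = 316, n = 397; a·n₀/n = 4·316/397 = 3.1839; c·n₁/n = 58·81/397 = 11.8338
Stratum 2 (40–59): n₁ = 395, n₀ = 246, n = 641; a·n₀/n = 67·246/641 = 25.7129; c·n₁/n = 135·395/641 = 83.1903
Stratum 3 (≥ 60): n₁ = 313, n₀ = 344, n = 657; a·n₀/n = 24·344/657 = 12.5662; c·n₁/n = 93·313/657 = 44.3059
RR_MH = (3.1839 + 25.7129 + 12.5662) / (11.8338 + 83.1903 + 44.3059) = 41.4630 / 139.3300 = 0.29759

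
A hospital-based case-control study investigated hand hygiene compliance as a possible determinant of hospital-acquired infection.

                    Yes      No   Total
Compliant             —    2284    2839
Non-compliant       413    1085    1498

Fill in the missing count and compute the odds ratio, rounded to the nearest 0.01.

The missing cell is in the exposed row: 2839 − 2284 = 555.
So a = 555, b = 2284, c = 413, d = 1085.
OR = (a·d)/(b·c) = (555 × 1085) / (2284 × 413) = 602175 / 943292 = 0.63838

0.64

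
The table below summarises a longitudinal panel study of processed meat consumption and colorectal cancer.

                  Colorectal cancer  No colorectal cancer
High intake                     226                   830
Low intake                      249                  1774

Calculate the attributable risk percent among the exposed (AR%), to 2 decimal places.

Cells: a = 226, b = 830, c = 249, d = 1774.
Risk in exposed = 226/1056 = 0.21402; risk in unexposed = 249/2023 = 0.12308.
RR = 0.21402/0.12308 = 1.73877
AR% = (RR − 1)/RR × 100 = (1.73877 − 1)/1.73877 × 100 = 42.4879%

42.49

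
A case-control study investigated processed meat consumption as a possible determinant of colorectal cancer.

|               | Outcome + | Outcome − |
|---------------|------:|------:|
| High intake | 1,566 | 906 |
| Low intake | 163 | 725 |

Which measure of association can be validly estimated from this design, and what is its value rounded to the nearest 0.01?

Cells: a = 1566, b = 906, c = 163, d = 725.
This is a case-control study: participants were sampled on outcome status, so risks in the source population cannot be estimated directly — relative risk is not valid here. The odds ratio is the appropriate measure.
OR = (a·d)/(b·c) = (1566 × 725) / (906 × 163) = 1135350 / 147678 = 7.68801

7.69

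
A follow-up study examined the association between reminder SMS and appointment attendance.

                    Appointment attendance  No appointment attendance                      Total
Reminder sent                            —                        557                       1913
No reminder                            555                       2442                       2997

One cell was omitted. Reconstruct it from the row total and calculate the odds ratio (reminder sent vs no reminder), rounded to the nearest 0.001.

The missing cell is in the exposed row: 1913 − 557 = 1356.
So a = 1356, b = 557, c = 555, d = 2442.
OR = (a·d)/(b·c) = (1356 × 2442) / (557 × 555) = 3311352 / 309135 = 10.71167

10.712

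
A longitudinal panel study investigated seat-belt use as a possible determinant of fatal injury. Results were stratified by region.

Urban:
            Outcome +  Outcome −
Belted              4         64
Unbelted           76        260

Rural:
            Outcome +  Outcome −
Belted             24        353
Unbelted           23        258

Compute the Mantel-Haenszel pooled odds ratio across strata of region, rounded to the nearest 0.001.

0.492

OR_MH = Σ(aᵢdᵢ/nᵢ) / Σ(bᵢcᵢ/nᵢ), where nᵢ is the stratum total.
Stratum 1 (Urban): n = 404; a·d/n = 4·260/404 = 2.5743; b·c/n = 64·76/404 = 12.0396
Stratum 2 (Rural): n = 658; a·d/n = 24·258/658 = 9.4103; b·c/n = 353·23/658 = 12.3389
OR_MH = (2.5743 + 9.4103) / (12.0396 + 12.3389) = 11.9846 / 24.3785 = 0.49160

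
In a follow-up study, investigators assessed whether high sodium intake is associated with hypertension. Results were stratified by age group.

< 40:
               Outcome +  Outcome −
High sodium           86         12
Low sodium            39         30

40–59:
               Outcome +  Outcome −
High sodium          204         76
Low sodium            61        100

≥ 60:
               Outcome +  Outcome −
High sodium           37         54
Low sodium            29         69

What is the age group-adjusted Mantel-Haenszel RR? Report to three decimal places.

RR_MH = Σ(aᵢ·n₀ᵢ/nᵢ) / Σ(cᵢ·n₁ᵢ/nᵢ), with n₁ᵢ = aᵢ+bᵢ (exposed), n₀ᵢ = cᵢ+dᵢ (unexposed), nᵢ = n₁ᵢ+n₀ᵢ.
Stratum 1 (< 40): n₁ = 98, n₀ = 69, n = 167; a·n₀/n = 86·69/167 = 35.5329; c·n₁/n = 39·98/167 = 22.8862
Stratum 2 (40–59): n₁ = 280, n₀ = 161, n = 441; a·n₀/n = 204·161/441 = 74.4762; c·n₁/n = 61·280/441 = 38.7302
Stratum 3 (≥ 60): n₁ = 91, n₀ = 98, n = 189; a·n₀/n = 37·98/189 = 19.1852; c·n₁/n = 29·91/189 = 13.9630
RR_MH = (35.5329 + 74.4762 + 19.1852) / (22.8862 + 38.7302 + 13.9630) = 129.1943 / 75.5793 = 1.70939

1.709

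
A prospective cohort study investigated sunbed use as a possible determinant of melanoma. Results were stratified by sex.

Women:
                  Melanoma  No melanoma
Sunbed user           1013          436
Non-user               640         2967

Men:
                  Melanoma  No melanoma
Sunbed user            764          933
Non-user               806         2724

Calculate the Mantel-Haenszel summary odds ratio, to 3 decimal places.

OR_MH = Σ(aᵢdᵢ/nᵢ) / Σ(bᵢcᵢ/nᵢ), where nᵢ is the stratum total.
Stratum 1 (Women): n = 5056; a·d/n = 1013·2967/5056 = 594.4563; b·c/n = 436·640/5056 = 55.1899
Stratum 2 (Men): n = 5227; a·d/n = 764·2724/5227 = 398.1511; b·c/n = 933·806/5227 = 143.8680
OR_MH = (594.4563 + 398.1511) / (55.1899 + 143.8680) = 992.6074 / 199.0579 = 4.98653

4.987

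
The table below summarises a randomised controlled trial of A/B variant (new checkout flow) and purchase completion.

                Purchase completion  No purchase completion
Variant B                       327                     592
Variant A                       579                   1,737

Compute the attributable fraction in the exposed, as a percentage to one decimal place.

Cells: a = 327, b = 592, c = 579, d = 1737.
Risk in exposed = 327/919 = 0.35582; risk in unexposed = 579/2316 = 0.25000.
RR = 0.35582/0.25000 = 1.42329
AR% = (RR − 1)/RR × 100 = (1.42329 − 1)/1.42329 × 100 = 29.7401%

29.7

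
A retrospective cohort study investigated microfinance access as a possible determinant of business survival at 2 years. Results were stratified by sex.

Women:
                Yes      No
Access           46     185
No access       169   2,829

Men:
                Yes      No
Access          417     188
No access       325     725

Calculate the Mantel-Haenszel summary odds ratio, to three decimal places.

OR_MH = Σ(aᵢdᵢ/nᵢ) / Σ(bᵢcᵢ/nᵢ), where nᵢ is the stratum total.
Stratum 1 (Women): n = 3229; a·d/n = 46·2829/3229 = 40.3016; b·c/n = 185·169/3229 = 9.6826
Stratum 2 (Men): n = 1655; a·d/n = 417·725/1655 = 182.6737; b·c/n = 188·325/1655 = 36.9184
OR_MH = (40.3016 + 182.6737) / (9.6826 + 36.9184) = 222.9754 / 46.6010 = 4.78478

4.785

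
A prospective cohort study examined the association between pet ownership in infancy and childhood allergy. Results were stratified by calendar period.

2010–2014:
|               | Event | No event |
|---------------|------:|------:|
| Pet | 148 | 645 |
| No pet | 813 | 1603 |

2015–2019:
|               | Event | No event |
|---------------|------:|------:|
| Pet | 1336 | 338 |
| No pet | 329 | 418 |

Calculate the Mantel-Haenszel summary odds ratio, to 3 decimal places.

1.455

OR_MH = Σ(aᵢdᵢ/nᵢ) / Σ(bᵢcᵢ/nᵢ), where nᵢ is the stratum total.
Stratum 1 (2010–2014): n = 3209; a·d/n = 148·1603/3209 = 73.9308; b·c/n = 645·813/3209 = 163.4107
Stratum 2 (2015–2019): n = 2421; a·d/n = 1336·418/2421 = 230.6683; b·c/n = 338·329/2421 = 45.9323
OR_MH = (73.9308 + 230.6683) / (163.4107 + 45.9323) = 304.5991 / 209.3430 = 1.45502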